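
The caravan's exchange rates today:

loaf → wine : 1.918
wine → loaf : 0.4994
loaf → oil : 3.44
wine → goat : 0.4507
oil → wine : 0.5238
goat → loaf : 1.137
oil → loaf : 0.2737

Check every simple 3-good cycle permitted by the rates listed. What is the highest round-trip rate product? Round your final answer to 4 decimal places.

0.9829

wine→goat→loaf→wine: 0.4507 × 1.137 × 1.918 = 0.98287
wine→loaf→oil→wine: 0.4994 × 3.44 × 0.5238 = 0.89985
Maximum is wine→goat→loaf→wine at 0.9829; no arbitrage — every cycle loses value.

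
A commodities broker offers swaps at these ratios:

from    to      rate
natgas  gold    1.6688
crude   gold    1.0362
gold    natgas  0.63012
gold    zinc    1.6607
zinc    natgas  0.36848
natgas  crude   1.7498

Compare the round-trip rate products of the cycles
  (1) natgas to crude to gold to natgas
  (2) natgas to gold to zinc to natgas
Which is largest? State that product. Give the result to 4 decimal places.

1.1425

(1) 1.7498 × 1.0362 × 0.63012 = 1.14250
(2) 1.6688 × 1.6607 × 0.36848 = 1.02120
Highest is cycle (1) at 1.1425 (>1, arbitrage).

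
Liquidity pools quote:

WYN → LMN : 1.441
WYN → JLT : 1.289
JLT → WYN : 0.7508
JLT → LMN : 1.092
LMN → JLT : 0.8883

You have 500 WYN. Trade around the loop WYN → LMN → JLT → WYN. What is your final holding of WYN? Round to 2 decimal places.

480.53

500 WYN × 1.441 = 720.5 LMN
720.5 LMN × 0.8883 = 640.02015 JLT
640.02015 JLT × 0.7508 = 480.52712862 WYN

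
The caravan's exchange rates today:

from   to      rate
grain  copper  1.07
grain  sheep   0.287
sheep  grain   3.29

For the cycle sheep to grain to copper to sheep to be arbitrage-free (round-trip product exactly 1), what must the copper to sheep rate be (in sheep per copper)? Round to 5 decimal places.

Known legs of the cycle: 3.29 × 1.07 = 3.5203
For no arbitrage the full-cycle product must be 1, so the missing rate is 1 / 3.5203 ≈ 0.2840667.

0.28407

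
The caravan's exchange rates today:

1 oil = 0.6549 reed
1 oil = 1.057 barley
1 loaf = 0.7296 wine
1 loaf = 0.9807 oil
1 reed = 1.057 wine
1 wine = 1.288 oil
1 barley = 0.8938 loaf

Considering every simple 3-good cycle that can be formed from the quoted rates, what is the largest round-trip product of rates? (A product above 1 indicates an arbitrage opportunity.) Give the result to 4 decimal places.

0.9265

oil→barley→loaf→oil: 1.057 × 0.8938 × 0.9807 = 0.92651
oil→reed→wine→oil: 0.6549 × 1.057 × 1.288 = 0.89159
Maximum is oil→barley→loaf→oil at 0.9265; no arbitrage — every cycle loses value.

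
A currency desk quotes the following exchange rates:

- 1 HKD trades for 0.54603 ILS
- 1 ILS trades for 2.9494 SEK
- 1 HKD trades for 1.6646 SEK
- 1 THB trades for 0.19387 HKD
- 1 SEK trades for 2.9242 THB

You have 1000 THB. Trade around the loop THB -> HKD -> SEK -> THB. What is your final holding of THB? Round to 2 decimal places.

1000 THB × 0.19387 = 193.87 HKD
193.87 HKD × 1.6646 = 322.716002 SEK
322.716002 SEK × 2.9242 = 943.6861330484 THB

943.69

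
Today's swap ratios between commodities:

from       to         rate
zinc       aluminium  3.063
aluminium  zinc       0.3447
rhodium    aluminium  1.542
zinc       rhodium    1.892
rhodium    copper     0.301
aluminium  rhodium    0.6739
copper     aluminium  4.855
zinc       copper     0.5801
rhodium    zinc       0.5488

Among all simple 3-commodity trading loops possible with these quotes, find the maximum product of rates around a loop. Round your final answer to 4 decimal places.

1.1328

zinc→aluminium→rhodium→zinc: 3.063 × 0.6739 × 0.5488 = 1.13281
zinc→rhodium→aluminium→zinc: 1.892 × 1.542 × 0.3447 = 1.00565
copper→aluminium→rhodium→copper: 4.855 × 0.6739 × 0.301 = 0.98481
copper→aluminium→zinc→copper: 4.855 × 0.3447 × 0.5801 = 0.97081
Maximum is zinc→aluminium→rhodium→zinc at 1.1328; arbitrage exists.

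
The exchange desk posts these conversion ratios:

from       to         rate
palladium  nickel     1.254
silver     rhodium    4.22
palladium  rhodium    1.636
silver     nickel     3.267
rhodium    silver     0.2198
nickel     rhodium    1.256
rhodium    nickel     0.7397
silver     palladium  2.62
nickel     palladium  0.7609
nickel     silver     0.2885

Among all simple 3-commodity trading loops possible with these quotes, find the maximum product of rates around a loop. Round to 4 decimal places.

nickel→silver→palladium→nickel: 0.2885 × 2.62 × 1.254 = 0.94786
rhodium→silver→palladium→rhodium: 0.2198 × 2.62 × 1.636 = 0.94213
rhodium→nickel→palladium→rhodium: 0.7397 × 0.7609 × 1.636 = 0.92080
rhodium→silver→nickel→rhodium: 0.2198 × 3.267 × 1.256 = 0.90192
rhodium→nickel→silver→rhodium: 0.7397 × 0.2885 × 4.22 = 0.90056
Maximum is nickel→silver→palladium→nickel at 0.9479; no arbitrage — every cycle loses value.

0.9479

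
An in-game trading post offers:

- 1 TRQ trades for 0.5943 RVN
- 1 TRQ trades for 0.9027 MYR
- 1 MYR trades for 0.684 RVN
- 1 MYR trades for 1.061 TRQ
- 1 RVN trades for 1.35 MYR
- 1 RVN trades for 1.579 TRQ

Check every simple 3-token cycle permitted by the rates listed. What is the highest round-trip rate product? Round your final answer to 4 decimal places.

0.9749

RVN→TRQ→MYR→RVN: 1.579 × 0.9027 × 0.684 = 0.97495
RVN→MYR→TRQ→RVN: 1.35 × 1.061 × 0.5943 = 0.85125
Maximum is RVN→TRQ→MYR→RVN at 0.9749; no arbitrage — every cycle loses value.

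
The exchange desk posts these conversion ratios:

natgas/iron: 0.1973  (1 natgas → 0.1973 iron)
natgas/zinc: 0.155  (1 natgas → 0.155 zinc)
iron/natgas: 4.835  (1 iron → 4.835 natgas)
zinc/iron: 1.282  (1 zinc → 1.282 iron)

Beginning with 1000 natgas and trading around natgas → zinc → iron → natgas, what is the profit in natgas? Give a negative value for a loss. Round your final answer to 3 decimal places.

-39.237

1000 natgas × 0.155 = 155 zinc
155 zinc × 1.282 = 198.71 iron
198.71 iron × 4.835 = 960.76285 natgas
Net change: 960.76285 − 1000 = -39.23715 natgas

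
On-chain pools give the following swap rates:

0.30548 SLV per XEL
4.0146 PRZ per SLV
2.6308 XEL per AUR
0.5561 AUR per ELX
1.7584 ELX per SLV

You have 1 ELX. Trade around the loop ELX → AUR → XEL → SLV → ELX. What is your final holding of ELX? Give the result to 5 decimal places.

0.78585

1 ELX × 0.5561 = 0.5561 AUR
0.5561 AUR × 2.6308 = 1.46298788 XEL
1.46298788 XEL × 0.30548 = 0.4469135375824 SLV
0.4469135375824 SLV × 1.7584 = 0.78585276448489216 ELX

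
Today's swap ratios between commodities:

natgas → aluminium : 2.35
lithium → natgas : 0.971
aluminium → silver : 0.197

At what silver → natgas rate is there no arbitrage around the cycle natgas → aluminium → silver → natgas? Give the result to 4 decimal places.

2.1601

Known legs of the cycle: 2.35 × 0.197 = 0.46295
For no arbitrage the full-cycle product must be 1, so the missing rate is 1 / 0.46295 ≈ 2.160060.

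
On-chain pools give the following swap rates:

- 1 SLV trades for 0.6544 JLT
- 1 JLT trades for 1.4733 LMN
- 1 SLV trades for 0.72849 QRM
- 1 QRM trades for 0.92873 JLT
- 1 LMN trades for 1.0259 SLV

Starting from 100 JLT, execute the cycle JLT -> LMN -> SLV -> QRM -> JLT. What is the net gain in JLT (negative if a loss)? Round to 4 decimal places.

2.2608

100 JLT × 1.4733 = 147.33 LMN
147.33 LMN × 1.0259 = 151.145847 SLV
151.145847 SLV × 0.72849 = 110.10823808103 QRM
110.10823808103 QRM × 0.92873 = 102.2608239529949919 JLT
Net change: 102.2608239529949919 − 100 = 2.2608239529949919 JLT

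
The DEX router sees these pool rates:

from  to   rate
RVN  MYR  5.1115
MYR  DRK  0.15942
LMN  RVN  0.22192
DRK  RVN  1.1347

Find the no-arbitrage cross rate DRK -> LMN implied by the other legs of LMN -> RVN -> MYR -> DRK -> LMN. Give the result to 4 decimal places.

5.5298

Known legs of the cycle: 0.22192 × 5.1115 × 0.15942 = 0.1808371332336
For no arbitrage the full-cycle product must be 1, so the missing rate is 1 / 0.1808371332336 ≈ 5.529838.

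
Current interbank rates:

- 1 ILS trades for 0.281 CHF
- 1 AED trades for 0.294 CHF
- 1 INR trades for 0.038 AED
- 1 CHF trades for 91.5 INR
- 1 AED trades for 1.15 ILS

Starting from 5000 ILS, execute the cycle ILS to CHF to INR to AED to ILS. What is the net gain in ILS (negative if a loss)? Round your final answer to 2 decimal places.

5000 ILS × 0.281 = 1405 CHF
1405 CHF × 91.5 = 128557.5 INR
128557.5 INR × 0.038 = 4885.185 AED
4885.185 AED × 1.15 = 5617.96275 ILS
Net change: 5617.96275 − 5000 = 617.96275 ILS

617.96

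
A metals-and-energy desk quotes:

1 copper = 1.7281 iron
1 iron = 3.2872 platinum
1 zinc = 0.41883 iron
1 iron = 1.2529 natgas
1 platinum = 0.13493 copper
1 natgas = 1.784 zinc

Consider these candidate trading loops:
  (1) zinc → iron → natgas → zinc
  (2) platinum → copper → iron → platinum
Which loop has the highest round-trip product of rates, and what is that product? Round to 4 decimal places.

(1) 0.41883 × 1.2529 × 1.784 = 0.93616
(2) 0.13493 × 1.7281 × 3.2872 = 0.76648
Highest is cycle (1) at 0.9362 (≤1, no arbitrage).

0.9362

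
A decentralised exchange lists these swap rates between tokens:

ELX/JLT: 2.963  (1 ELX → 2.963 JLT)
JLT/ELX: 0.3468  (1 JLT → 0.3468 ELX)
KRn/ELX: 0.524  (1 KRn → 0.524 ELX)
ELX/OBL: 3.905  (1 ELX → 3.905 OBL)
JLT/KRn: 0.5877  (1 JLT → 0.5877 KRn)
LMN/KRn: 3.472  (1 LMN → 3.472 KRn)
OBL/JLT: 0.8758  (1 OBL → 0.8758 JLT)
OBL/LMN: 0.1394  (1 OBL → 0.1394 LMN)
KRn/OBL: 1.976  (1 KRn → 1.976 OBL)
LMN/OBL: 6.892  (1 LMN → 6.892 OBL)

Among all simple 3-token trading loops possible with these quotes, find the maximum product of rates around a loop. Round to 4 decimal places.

JLT→ELX→OBL→JLT: 0.3468 × 3.905 × 0.8758 = 1.18606
KRn→OBL→JLT→KRn: 1.976 × 0.8758 × 0.5877 = 1.01706
KRn→OBL→LMN→KRn: 1.976 × 0.1394 × 3.472 = 0.95638
KRn→ELX→JLT→KRn: 0.524 × 2.963 × 0.5877 = 0.91247
Maximum is JLT→ELX→OBL→JLT at 1.1861; arbitrage exists.

1.1861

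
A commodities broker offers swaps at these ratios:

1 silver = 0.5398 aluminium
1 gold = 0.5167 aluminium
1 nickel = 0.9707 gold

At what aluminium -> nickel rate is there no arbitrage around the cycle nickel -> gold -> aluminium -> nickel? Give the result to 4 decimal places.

Known legs of the cycle: 0.9707 × 0.5167 = 0.50156069
For no arbitrage the full-cycle product must be 1, so the missing rate is 1 / 0.50156069 ≈ 1.993777.

1.9938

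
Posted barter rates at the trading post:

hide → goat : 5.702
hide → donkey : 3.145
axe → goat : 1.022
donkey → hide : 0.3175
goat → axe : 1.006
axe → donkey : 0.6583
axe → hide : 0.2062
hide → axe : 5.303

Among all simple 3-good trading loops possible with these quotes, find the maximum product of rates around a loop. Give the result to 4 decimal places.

1.1828

axe→hide→goat→axe: 0.2062 × 5.702 × 1.006 = 1.18281
axe→donkey→hide→axe: 0.6583 × 0.3175 × 5.303 = 1.10838
Maximum is axe→hide→goat→axe at 1.1828; arbitrage exists.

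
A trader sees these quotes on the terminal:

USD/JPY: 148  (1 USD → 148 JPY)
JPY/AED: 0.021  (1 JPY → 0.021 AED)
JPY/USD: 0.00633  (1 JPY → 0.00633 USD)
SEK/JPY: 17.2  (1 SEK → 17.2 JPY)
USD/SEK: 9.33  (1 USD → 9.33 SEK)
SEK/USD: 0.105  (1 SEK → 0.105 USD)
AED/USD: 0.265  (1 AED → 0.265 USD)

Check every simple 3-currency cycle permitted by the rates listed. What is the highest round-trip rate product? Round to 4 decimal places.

SEK→JPY→USD→SEK: 17.2 × 0.00633 × 9.33 = 1.01581
USD→JPY→AED→USD: 148 × 0.021 × 0.265 = 0.82362
Maximum is SEK→JPY→USD→SEK at 1.0158; arbitrage exists.

1.0158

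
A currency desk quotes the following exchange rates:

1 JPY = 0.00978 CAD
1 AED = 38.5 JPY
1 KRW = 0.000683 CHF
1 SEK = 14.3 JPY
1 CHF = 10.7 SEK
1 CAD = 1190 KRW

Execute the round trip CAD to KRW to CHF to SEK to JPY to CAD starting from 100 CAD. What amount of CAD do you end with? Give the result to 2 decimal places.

100 CAD × 1190 = 119000 KRW
119000 KRW × 0.000683 = 81.277 CHF
81.277 CHF × 10.7 = 869.6639 SEK
869.6639 SEK × 14.3 = 12436.19377 JPY
12436.19377 JPY × 0.00978 = 121.6259750706 CAD

121.63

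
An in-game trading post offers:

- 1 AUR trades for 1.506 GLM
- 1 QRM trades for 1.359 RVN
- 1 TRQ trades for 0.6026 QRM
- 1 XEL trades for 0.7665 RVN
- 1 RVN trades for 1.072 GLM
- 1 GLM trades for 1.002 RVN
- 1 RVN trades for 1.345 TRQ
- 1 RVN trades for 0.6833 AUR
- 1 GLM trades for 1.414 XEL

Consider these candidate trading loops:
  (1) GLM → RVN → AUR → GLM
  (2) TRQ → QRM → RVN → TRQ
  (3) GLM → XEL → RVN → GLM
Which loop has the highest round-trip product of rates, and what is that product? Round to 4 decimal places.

(1) 1.002 × 0.6833 × 1.506 = 1.03111
(2) 0.6026 × 1.359 × 1.345 = 1.10147
(3) 1.414 × 0.7665 × 1.072 = 1.16187
Highest is cycle (3) at 1.1619 (>1, arbitrage).

1.1619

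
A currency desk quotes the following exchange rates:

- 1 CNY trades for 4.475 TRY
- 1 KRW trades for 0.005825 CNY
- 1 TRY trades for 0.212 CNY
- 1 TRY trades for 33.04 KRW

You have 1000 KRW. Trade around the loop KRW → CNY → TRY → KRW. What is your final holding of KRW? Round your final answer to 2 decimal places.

1000 KRW × 0.005825 = 5.825 CNY
5.825 CNY × 4.475 = 26.066875 TRY
26.066875 TRY × 33.04 = 861.24955 KRW

861.25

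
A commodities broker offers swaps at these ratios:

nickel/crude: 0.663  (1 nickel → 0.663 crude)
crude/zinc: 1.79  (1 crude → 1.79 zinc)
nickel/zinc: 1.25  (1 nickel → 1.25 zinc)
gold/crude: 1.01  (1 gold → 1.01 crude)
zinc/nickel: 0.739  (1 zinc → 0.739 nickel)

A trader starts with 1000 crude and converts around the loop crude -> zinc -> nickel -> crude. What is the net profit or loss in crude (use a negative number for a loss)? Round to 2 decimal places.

1000 crude × 1.79 = 1790 zinc
1790 zinc × 0.739 = 1322.81 nickel
1322.81 nickel × 0.663 = 877.02303 crude
Net change: 877.02303 − 1000 = -122.97697 crude

-122.98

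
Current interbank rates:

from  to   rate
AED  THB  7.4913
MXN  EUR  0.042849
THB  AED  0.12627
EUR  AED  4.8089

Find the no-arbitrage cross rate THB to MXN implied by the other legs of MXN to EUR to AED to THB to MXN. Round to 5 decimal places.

0.64782

Known legs of the cycle: 0.042849 × 4.8089 × 7.4913 = 1.54363147871193
For no arbitrage the full-cycle product must be 1, so the missing rate is 1 / 1.54363147871193 ≈ 0.6478230.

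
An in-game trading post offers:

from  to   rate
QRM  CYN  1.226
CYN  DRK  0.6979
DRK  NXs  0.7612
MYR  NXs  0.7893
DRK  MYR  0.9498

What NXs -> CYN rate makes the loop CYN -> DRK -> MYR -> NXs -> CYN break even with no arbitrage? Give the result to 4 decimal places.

1.9113

Known legs of the cycle: 0.6979 × 0.9498 × 0.7893 = 0.523199676006
For no arbitrage the full-cycle product must be 1, so the missing rate is 1 / 0.523199676006 ≈ 1.911316.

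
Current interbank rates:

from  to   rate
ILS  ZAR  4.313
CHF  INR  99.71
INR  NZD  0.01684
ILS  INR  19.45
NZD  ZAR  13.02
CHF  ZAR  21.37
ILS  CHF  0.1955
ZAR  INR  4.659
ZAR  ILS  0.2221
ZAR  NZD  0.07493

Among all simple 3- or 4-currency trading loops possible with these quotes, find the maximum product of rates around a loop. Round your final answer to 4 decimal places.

INR→NZD→ZAR→INR: 0.01684 × 13.02 × 4.659 = 1.02152
INR→NZD→ZAR→ILS→INR: 0.01684 × 13.02 × 0.2221 × 19.45 = 0.94716
CHF→ZAR→ILS→CHF: 21.37 × 0.2221 × 0.1955 = 0.92790
Maximum is INR→NZD→ZAR→INR at 1.0215; arbitrage exists.

1.0215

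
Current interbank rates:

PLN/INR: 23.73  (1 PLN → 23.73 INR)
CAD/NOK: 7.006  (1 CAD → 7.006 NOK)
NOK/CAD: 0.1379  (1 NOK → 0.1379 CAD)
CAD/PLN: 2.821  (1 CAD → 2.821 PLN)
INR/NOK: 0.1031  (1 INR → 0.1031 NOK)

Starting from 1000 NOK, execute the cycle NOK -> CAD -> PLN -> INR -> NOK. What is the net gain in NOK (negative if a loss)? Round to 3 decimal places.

-48.248

1000 NOK × 0.1379 = 137.9 CAD
137.9 CAD × 2.821 = 389.0159 PLN
389.0159 PLN × 23.73 = 9231.347307 INR
9231.347307 INR × 0.1031 = 951.7519073517 NOK
Net change: 951.7519073517 − 1000 = -48.2480926483 NOK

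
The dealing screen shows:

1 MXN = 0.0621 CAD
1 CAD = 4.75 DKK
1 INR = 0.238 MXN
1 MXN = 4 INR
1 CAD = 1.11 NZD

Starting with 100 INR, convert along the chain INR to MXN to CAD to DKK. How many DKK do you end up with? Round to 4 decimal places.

100 INR × 0.238 = 23.8 MXN
23.8 MXN × 0.0621 = 1.47798 CAD
1.47798 CAD × 4.75 = 7.020405 DKK

7.0204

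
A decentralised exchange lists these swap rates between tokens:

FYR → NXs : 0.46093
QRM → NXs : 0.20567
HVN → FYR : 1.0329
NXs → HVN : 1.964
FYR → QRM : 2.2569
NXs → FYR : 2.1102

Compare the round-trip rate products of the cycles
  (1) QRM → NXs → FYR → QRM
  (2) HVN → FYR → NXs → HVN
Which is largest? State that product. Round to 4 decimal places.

(1) 0.20567 × 2.1102 × 2.2569 = 0.97951
(2) 1.0329 × 0.46093 × 1.964 = 0.93505
Highest is cycle (1) at 0.9795 (≤1, no arbitrage).

0.9795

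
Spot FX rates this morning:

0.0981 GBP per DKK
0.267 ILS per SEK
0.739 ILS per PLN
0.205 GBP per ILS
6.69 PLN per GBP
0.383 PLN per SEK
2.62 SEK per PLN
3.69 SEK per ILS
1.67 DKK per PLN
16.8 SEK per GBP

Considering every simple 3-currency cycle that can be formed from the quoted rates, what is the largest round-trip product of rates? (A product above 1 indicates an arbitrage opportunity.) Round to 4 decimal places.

1.0960

GBP→PLN→DKK→GBP: 6.69 × 1.67 × 0.0981 = 1.09600
ILS→SEK→PLN→ILS: 3.69 × 0.383 × 0.739 = 1.04441
ILS→GBP→PLN→ILS: 0.205 × 6.69 × 0.739 = 1.01350
ILS→GBP→SEK→ILS: 0.205 × 16.8 × 0.267 = 0.91955
Maximum is GBP→PLN→DKK→GBP at 1.0960; arbitrage exists.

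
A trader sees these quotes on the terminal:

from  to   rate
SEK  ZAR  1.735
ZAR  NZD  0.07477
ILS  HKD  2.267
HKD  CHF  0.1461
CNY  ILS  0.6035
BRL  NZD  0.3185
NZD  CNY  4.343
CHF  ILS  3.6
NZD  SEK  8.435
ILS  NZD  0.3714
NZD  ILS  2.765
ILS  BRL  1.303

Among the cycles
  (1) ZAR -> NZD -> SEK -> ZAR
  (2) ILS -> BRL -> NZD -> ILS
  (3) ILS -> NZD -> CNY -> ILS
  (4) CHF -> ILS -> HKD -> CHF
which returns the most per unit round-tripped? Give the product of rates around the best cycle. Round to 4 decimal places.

(1) 0.07477 × 8.435 × 1.735 = 1.09424
(2) 1.303 × 0.3185 × 2.765 = 1.14749
(3) 0.3714 × 4.343 × 0.6035 = 0.97344
(4) 3.6 × 2.267 × 0.1461 = 1.19235
Highest is cycle (4) at 1.1924 (>1, arbitrage).

1.1924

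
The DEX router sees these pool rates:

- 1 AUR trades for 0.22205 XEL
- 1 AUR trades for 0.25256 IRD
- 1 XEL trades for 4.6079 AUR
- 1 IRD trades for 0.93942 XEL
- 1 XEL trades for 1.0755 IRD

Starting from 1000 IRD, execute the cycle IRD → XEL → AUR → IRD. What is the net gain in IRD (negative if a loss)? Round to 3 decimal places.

1000 IRD × 0.93942 = 939.42 XEL
939.42 XEL × 4.6079 = 4328.753418 AUR
4328.753418 AUR × 0.25256 = 1093.26996325008 IRD
Net change: 1093.26996325008 − 1000 = 93.26996325008 IRD

93.270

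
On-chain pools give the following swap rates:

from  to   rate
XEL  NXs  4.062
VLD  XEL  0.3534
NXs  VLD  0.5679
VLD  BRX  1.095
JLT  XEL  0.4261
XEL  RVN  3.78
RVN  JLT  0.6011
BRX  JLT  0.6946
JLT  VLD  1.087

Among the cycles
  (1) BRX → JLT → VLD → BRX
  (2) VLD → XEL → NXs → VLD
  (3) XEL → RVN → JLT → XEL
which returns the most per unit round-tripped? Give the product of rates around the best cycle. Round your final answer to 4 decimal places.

0.9682

(1) 0.6946 × 1.087 × 1.095 = 0.82676
(2) 0.3534 × 4.062 × 0.5679 = 0.81523
(3) 3.78 × 0.6011 × 0.4261 = 0.96817
Highest is cycle (3) at 0.9682 (≤1, no arbitrage).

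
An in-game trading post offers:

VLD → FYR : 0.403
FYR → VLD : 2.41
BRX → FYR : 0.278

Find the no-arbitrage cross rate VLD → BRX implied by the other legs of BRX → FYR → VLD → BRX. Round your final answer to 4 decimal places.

Known legs of the cycle: 0.278 × 2.41 = 0.66998
For no arbitrage the full-cycle product must be 1, so the missing rate is 1 / 0.66998 ≈ 1.492582.

1.4926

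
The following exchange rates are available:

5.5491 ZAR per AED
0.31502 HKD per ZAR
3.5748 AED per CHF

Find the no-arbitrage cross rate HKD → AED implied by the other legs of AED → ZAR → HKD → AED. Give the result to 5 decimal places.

Known legs of the cycle: 5.5491 × 0.31502 = 1.748077482
For no arbitrage the full-cycle product must be 1, so the missing rate is 1 / 1.748077482 ≈ 0.5720570.

0.57206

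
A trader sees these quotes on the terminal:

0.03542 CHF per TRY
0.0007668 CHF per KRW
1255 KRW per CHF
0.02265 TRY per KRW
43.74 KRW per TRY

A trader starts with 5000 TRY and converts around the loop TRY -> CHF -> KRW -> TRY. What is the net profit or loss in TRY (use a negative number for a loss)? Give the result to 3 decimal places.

34.200

5000 TRY × 0.03542 = 177.1 CHF
177.1 CHF × 1255 = 222260.5 KRW
222260.5 KRW × 0.02265 = 5034.200325 TRY
Net change: 5034.200325 − 5000 = 34.200325 TRY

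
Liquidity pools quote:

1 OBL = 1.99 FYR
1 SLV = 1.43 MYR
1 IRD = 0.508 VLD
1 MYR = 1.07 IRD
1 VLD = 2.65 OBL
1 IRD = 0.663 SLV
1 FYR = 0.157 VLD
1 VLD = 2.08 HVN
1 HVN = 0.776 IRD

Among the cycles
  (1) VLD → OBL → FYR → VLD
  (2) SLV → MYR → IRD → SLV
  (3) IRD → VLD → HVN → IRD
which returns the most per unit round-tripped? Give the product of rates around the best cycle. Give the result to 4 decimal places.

(1) 2.65 × 1.99 × 0.157 = 0.82794
(2) 1.43 × 1.07 × 0.663 = 1.01446
(3) 0.508 × 2.08 × 0.776 = 0.81995
Highest is cycle (2) at 1.0145 (>1, arbitrage).

1.0145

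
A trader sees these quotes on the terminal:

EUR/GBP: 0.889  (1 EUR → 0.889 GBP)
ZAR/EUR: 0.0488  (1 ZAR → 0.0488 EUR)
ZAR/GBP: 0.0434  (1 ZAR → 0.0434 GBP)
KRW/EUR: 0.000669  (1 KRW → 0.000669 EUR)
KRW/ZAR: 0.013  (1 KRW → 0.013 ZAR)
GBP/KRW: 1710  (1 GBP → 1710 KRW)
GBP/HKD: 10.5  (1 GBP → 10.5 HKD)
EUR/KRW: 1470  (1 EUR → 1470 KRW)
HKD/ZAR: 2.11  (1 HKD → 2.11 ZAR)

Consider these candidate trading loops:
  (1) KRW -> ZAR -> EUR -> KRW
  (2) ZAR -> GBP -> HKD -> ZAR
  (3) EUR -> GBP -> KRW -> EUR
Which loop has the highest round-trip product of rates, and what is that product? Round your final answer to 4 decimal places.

1.0170

(1) 0.013 × 0.0488 × 1470 = 0.93257
(2) 0.0434 × 10.5 × 2.11 = 0.96153
(3) 0.889 × 1710 × 0.000669 = 1.01701
Highest is cycle (3) at 1.0170 (>1, arbitrage).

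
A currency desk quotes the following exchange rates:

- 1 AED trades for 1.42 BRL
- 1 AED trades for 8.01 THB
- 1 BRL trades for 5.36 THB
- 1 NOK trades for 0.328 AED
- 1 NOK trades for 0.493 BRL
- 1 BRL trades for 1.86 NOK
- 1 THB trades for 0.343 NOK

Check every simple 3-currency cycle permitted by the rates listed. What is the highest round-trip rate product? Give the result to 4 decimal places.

0.9064

THB→NOK→BRL→THB: 0.343 × 0.493 × 5.36 = 0.90637
THB→NOK→AED→THB: 0.343 × 0.328 × 8.01 = 0.90116
BRL→NOK→AED→BRL: 1.86 × 0.328 × 1.42 = 0.86631
Maximum is THB→NOK→BRL→THB at 0.9064; no arbitrage — every cycle loses value.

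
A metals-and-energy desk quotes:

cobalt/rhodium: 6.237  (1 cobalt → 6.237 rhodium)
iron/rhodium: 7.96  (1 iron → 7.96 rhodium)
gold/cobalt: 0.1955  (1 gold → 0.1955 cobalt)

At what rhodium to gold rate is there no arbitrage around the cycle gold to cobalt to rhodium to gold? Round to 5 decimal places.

Known legs of the cycle: 0.1955 × 6.237 = 1.2193335
For no arbitrage the full-cycle product must be 1, so the missing rate is 1 / 1.2193335 ≈ 0.8201202.

0.82012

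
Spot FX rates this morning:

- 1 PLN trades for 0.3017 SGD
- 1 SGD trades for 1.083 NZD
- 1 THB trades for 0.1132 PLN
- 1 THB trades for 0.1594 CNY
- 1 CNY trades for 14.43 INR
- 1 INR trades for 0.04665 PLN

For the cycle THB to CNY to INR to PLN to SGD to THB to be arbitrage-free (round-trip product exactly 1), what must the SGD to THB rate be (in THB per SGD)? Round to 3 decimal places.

30.890

Known legs of the cycle: 0.1594 × 14.43 × 0.04665 × 0.3017 = 0.03237290005131
For no arbitrage the full-cycle product must be 1, so the missing rate is 1 / 0.03237290005131 ≈ 30.89003.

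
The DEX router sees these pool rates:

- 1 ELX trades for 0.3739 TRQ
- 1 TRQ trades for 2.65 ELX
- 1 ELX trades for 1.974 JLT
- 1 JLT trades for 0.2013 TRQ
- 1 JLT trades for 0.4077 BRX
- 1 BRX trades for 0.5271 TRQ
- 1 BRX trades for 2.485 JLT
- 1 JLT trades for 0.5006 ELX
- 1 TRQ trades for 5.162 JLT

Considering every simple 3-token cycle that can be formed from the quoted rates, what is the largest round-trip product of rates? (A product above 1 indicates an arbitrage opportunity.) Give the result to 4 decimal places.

TRQ→JLT→BRX→TRQ: 5.162 × 0.4077 × 0.5271 = 1.10931
TRQ→ELX→JLT→TRQ: 2.65 × 1.974 × 0.2013 = 1.05302
TRQ→JLT→ELX→TRQ: 5.162 × 0.5006 × 0.3739 = 0.96619
Maximum is TRQ→JLT→BRX→TRQ at 1.1093; arbitrage exists.

1.1093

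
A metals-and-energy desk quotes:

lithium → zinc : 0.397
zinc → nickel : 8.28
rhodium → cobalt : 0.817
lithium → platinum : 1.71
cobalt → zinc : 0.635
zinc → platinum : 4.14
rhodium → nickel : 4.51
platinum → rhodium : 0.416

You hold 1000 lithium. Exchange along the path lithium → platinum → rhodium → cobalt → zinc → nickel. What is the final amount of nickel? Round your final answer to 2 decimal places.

3055.73

1000 lithium × 1.71 = 1710 platinum
1710 platinum × 0.416 = 711.36 rhodium
711.36 rhodium × 0.817 = 581.18112 cobalt
581.18112 cobalt × 0.635 = 369.0500112 zinc
369.0500112 zinc × 8.28 = 3055.734092736 nickel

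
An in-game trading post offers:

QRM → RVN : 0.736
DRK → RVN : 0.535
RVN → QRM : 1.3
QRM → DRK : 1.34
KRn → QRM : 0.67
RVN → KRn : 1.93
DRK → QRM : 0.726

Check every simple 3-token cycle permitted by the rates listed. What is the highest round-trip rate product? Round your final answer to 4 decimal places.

0.9517

RVN→KRn→QRM→RVN: 1.93 × 0.67 × 0.736 = 0.95172
RVN→QRM→DRK→RVN: 1.3 × 1.34 × 0.535 = 0.93197
Maximum is RVN→KRn→QRM→RVN at 0.9517; no arbitrage — every cycle loses value.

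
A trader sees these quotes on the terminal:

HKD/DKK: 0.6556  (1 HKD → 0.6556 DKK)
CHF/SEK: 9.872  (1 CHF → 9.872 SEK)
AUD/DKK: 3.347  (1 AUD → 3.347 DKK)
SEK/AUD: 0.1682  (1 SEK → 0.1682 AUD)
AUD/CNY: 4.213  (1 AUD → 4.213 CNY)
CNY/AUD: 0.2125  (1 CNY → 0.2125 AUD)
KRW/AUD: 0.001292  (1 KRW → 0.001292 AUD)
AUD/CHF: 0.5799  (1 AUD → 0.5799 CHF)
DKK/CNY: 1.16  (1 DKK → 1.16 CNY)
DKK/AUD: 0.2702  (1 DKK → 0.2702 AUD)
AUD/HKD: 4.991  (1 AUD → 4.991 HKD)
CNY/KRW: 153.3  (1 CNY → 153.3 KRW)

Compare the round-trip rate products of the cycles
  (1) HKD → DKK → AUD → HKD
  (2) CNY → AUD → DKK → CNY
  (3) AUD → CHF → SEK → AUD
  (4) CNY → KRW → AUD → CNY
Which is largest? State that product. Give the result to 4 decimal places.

(1) 0.6556 × 0.2702 × 4.991 = 0.88412
(2) 0.2125 × 3.347 × 1.16 = 0.82504
(3) 0.5799 × 9.872 × 0.1682 = 0.96291
(4) 153.3 × 0.001292 × 4.213 = 0.83444
Highest is cycle (3) at 0.9629 (≤1, no arbitrage).

0.9629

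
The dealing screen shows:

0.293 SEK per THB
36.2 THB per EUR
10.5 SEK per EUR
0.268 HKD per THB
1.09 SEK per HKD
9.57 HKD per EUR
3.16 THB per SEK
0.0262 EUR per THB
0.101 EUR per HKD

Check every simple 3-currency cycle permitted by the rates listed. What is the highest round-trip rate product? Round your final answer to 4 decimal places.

THB→HKD→EUR→THB: 0.268 × 0.101 × 36.2 = 0.97986
THB→HKD→SEK→THB: 0.268 × 1.09 × 3.16 = 0.92310
THB→EUR→SEK→THB: 0.0262 × 10.5 × 3.16 = 0.86932
Maximum is THB→HKD→EUR→THB at 0.9799; no arbitrage — every cycle loses value.

0.9799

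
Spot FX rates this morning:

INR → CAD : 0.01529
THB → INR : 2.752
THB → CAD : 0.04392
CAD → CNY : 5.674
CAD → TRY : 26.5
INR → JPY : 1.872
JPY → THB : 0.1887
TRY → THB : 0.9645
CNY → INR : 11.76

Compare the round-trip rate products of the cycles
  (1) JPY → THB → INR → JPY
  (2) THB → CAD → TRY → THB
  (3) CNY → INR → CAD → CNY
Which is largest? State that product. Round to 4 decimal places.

(1) 0.1887 × 2.752 × 1.872 = 0.97213
(2) 0.04392 × 26.5 × 0.9645 = 1.12256
(3) 11.76 × 0.01529 × 5.674 = 1.02024
Highest is cycle (2) at 1.1226 (>1, arbitrage).

1.1226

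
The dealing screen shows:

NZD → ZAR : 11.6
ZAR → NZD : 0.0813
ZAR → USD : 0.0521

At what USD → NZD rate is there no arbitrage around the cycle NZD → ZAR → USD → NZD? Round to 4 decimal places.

Known legs of the cycle: 11.6 × 0.0521 = 0.60436
For no arbitrage the full-cycle product must be 1, so the missing rate is 1 / 0.60436 ≈ 1.654643.

1.6546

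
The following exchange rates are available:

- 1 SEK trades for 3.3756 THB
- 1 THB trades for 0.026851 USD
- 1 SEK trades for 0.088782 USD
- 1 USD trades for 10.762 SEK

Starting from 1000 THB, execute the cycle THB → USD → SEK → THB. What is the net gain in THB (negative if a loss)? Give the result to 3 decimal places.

-24.551

1000 THB × 0.026851 = 26.851 USD
26.851 USD × 10.762 = 288.970462 SEK
288.970462 SEK × 3.3756 = 975.4486915272 THB
Net change: 975.4486915272 − 1000 = -24.5513084728 THB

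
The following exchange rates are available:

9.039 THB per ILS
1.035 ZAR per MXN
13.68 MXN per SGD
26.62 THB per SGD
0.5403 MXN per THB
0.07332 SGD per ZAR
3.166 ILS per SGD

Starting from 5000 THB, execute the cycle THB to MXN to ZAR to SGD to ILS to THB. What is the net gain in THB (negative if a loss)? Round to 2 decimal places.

866.77

5000 THB × 0.5403 = 2701.5 MXN
2701.5 MXN × 1.035 = 2796.0525 ZAR
2796.0525 ZAR × 0.07332 = 205.0065693 SGD
205.0065693 SGD × 3.166 = 649.0507984038 ILS
649.0507984038 ILS × 9.039 = 5866.7701667719482 THB
Net change: 5866.7701667719482 − 5000 = 866.7701667719482 THB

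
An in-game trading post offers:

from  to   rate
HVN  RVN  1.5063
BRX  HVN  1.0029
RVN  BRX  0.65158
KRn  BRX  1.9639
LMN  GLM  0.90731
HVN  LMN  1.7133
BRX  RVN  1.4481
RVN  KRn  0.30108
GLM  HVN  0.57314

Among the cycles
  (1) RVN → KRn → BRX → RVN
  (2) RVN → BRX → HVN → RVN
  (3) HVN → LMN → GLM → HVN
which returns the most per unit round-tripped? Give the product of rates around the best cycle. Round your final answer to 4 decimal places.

0.9843

(1) 0.30108 × 1.9639 × 1.4481 = 0.85625
(2) 0.65158 × 1.0029 × 1.5063 = 0.98432
(3) 1.7133 × 0.90731 × 0.57314 = 0.89094
Highest is cycle (2) at 0.9843 (≤1, no arbitrage).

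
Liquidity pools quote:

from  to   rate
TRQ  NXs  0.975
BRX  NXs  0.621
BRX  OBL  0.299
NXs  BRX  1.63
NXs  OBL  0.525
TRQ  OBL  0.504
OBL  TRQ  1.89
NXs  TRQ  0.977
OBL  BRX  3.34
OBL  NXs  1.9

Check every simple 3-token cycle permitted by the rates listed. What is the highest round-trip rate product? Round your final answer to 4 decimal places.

BRX→NXs→OBL→BRX: 0.621 × 0.525 × 3.34 = 1.08892
TRQ→NXs→OBL→TRQ: 0.975 × 0.525 × 1.89 = 0.96744
TRQ→OBL→NXs→TRQ: 0.504 × 1.9 × 0.977 = 0.93558
BRX→OBL→NXs→BRX: 0.299 × 1.9 × 1.63 = 0.92600
Maximum is BRX→NXs→OBL→BRX at 1.0889; arbitrage exists.

1.0889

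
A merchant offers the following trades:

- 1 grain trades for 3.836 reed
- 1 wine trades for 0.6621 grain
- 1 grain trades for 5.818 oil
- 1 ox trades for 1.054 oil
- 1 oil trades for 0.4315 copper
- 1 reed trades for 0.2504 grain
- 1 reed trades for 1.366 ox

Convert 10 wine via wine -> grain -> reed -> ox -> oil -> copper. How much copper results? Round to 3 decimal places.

10 wine × 0.6621 = 6.621 grain
6.621 grain × 3.836 = 25.398156 reed
25.398156 reed × 1.366 = 34.693881096 ox
34.693881096 ox × 1.054 = 36.567350675184 oil
36.567350675184 oil × 0.4315 = 15.778811816341896 copper

15.779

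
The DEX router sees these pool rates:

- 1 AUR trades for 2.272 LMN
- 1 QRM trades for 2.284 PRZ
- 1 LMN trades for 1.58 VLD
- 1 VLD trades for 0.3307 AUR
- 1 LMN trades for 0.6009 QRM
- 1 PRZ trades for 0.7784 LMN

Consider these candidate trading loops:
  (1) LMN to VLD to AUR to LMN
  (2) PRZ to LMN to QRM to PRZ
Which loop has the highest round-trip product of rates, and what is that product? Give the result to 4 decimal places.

1.1871

(1) 1.58 × 0.3307 × 2.272 = 1.18713
(2) 0.7784 × 0.6009 × 2.284 = 1.06832
Highest is cycle (1) at 1.1871 (>1, arbitrage).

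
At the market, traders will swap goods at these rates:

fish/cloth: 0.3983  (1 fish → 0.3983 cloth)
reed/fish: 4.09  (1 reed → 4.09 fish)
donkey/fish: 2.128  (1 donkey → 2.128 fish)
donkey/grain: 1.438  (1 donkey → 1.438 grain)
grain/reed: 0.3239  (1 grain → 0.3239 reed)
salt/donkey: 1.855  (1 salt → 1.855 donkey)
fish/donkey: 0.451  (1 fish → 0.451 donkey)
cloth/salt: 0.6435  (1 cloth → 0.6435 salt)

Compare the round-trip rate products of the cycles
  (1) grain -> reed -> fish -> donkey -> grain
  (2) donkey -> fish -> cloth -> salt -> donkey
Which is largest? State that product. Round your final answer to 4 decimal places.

(1) 0.3239 × 4.09 × 0.451 × 1.438 = 0.85915
(2) 2.128 × 0.3983 × 0.6435 × 1.855 = 1.01175
Highest is cycle (2) at 1.0118 (>1, arbitrage).

1.0118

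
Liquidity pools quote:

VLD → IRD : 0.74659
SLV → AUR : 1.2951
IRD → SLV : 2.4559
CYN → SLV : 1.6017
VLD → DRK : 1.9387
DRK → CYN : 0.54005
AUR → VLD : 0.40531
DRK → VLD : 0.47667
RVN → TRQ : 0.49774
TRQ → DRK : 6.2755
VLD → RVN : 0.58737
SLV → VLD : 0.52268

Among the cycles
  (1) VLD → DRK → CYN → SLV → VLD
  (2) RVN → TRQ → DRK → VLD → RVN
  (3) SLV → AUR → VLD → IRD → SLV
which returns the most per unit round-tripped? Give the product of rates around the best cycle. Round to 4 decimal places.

(1) 1.9387 × 0.54005 × 1.6017 × 0.52268 = 0.87652
(2) 0.49774 × 6.2755 × 0.47667 × 0.58737 = 0.87454
(3) 1.2951 × 0.40531 × 0.74659 × 2.4559 = 0.96246
Highest is cycle (3) at 0.9625 (≤1, no arbitrage).

0.9625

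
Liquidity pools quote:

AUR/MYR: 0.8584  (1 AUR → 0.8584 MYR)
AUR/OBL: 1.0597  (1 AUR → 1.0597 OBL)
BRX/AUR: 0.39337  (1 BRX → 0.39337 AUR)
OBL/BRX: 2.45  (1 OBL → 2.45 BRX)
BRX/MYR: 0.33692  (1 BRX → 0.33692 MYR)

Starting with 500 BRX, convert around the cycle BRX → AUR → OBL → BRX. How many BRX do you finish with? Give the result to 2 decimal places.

510.65

500 BRX × 0.39337 = 196.685 AUR
196.685 AUR × 1.0597 = 208.4270945 OBL
208.4270945 OBL × 2.45 = 510.646381525 BRX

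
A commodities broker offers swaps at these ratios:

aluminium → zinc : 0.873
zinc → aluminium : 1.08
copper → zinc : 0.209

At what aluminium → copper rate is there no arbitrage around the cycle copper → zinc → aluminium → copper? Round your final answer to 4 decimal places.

Known legs of the cycle: 0.209 × 1.08 = 0.22572
For no arbitrage the full-cycle product must be 1, so the missing rate is 1 / 0.22572 ≈ 4.430268.

4.4303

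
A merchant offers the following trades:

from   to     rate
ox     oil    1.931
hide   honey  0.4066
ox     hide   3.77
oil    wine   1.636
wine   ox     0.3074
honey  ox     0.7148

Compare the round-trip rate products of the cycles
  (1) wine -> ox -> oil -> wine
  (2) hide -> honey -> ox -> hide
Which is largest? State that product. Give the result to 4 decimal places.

(1) 0.3074 × 1.931 × 1.636 = 0.97111
(2) 0.4066 × 0.7148 × 3.77 = 1.09570
Highest is cycle (2) at 1.0957 (>1, arbitrage).

1.0957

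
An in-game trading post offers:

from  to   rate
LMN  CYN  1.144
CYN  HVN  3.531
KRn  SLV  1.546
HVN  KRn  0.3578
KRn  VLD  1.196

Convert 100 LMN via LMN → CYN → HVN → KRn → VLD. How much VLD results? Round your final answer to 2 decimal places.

100 LMN × 1.144 = 114.4 CYN
114.4 CYN × 3.531 = 403.9464 HVN
403.9464 HVN × 0.3578 = 144.53202192 KRn
144.53202192 KRn × 1.196 = 172.86029821632 VLD

172.86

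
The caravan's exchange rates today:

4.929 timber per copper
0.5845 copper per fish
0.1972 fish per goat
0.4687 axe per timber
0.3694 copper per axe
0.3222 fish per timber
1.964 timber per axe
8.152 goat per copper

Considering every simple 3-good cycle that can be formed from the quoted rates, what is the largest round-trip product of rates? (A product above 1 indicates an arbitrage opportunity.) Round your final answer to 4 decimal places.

0.9396

goat→fish→copper→goat: 0.1972 × 0.5845 × 8.152 = 0.93963
timber→fish→copper→timber: 0.3222 × 0.5845 × 4.929 = 0.92826
timber→axe→copper→timber: 0.4687 × 0.3694 × 4.929 = 0.85340
Maximum is goat→fish→copper→goat at 0.9396; no arbitrage — every cycle loses value.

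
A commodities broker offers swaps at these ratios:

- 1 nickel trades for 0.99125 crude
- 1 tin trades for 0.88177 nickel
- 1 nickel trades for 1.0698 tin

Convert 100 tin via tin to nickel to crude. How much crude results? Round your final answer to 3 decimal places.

87.405

100 tin × 0.88177 = 88.177 nickel
88.177 nickel × 0.99125 = 87.40545125 crude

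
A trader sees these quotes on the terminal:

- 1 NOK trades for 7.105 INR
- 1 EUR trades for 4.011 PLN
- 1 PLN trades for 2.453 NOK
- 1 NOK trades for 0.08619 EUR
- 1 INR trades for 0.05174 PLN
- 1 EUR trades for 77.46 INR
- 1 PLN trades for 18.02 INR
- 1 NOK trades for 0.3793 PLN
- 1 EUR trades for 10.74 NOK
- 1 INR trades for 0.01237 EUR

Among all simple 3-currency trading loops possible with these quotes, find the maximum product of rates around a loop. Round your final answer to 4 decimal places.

NOK→INR→EUR→NOK: 7.105 × 0.01237 × 10.74 = 0.94393
NOK→INR→PLN→NOK: 7.105 × 0.05174 × 2.453 = 0.90175
PLN→INR→EUR→PLN: 18.02 × 0.01237 × 4.011 = 0.89408
NOK→EUR→PLN→NOK: 0.08619 × 4.011 × 2.453 = 0.84802
Maximum is NOK→INR→EUR→NOK at 0.9439; no arbitrage — every cycle loses value.

0.9439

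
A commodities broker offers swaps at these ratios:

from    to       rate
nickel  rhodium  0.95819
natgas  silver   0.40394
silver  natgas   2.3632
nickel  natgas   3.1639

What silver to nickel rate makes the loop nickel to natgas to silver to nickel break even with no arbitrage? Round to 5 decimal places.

Known legs of the cycle: 3.1639 × 0.40394 = 1.278025766
For no arbitrage the full-cycle product must be 1, so the missing rate is 1 / 1.278025766 ≈ 0.7824568.

0.78246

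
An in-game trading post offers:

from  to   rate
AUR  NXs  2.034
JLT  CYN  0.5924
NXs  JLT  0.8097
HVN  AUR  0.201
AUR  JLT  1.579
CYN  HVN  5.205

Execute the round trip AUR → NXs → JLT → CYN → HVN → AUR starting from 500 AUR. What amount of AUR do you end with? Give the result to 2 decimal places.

510.36

500 AUR × 2.034 = 1017 NXs
1017 NXs × 0.8097 = 823.4649 JLT
823.4649 JLT × 0.5924 = 487.82060676 CYN
487.82060676 CYN × 5.205 = 2539.1062581858 HVN
2539.1062581858 HVN × 0.201 = 510.3603578953458 AUR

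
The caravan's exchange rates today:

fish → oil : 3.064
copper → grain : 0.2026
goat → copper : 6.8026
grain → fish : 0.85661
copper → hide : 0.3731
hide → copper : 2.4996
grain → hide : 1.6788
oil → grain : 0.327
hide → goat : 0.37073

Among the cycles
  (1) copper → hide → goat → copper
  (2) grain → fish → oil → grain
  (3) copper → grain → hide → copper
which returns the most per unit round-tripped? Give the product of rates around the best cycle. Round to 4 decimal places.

0.9409

(1) 0.3731 × 0.37073 × 6.8026 = 0.94093
(2) 0.85661 × 3.064 × 0.327 = 0.85826
(3) 0.2026 × 1.6788 × 2.4996 = 0.85018
Highest is cycle (1) at 0.9409 (≤1, no arbitrage).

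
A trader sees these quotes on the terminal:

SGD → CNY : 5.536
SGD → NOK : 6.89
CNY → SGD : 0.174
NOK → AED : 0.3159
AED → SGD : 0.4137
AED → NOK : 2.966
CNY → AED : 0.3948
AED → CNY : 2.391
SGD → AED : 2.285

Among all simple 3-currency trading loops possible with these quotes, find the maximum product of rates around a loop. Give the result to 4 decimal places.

CNY→SGD→AED→CNY: 0.174 × 2.285 × 2.391 = 0.95064
CNY→AED→SGD→CNY: 0.3948 × 0.4137 × 5.536 = 0.90419
SGD→NOK→AED→SGD: 6.89 × 0.3159 × 0.4137 = 0.90044
Maximum is CNY→SGD→AED→CNY at 0.9506; no arbitrage — every cycle loses value.

0.9506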